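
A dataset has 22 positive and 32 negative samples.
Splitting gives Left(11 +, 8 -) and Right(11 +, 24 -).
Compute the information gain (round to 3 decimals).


H(parent) = 0.9751. H(left) = 0.9819, H(right) = 0.8981. Weighted = (19/54)*0.9819 + (35/54)*0.8981 = 0.9276. IG = 0.9751 - 0.9276 = 0.0475, which rounds to 0.048.

0.048


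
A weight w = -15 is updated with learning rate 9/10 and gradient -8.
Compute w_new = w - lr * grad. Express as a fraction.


w_new = -15 - 9/10 * -8 = -15 - -36/5 = -39/5.

-39/5


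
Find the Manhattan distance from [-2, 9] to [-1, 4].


d = sum of absolute differences: |-2--1|=1 + |9-4|=5 = 6.

6


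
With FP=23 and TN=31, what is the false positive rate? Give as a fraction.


FPR = FP / (FP + TN) = 23 / 54 = 23/54.

23/54


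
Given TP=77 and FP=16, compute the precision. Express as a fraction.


Precision = TP / (TP + FP) = 77 / 93 = 77/93.

77/93


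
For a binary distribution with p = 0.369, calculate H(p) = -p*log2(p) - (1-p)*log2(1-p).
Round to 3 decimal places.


H = -0.369*log2(0.369) - 0.631*log2(0.631) = 0.950.

0.950


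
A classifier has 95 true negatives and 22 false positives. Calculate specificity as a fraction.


Specificity = TN / (TN + FP) = 95 / 117 = 95/117.

95/117


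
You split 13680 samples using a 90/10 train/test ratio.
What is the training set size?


Test set = 13680 * 10% = 1368. Training set = 13680 - 1368 = 12312.

12312


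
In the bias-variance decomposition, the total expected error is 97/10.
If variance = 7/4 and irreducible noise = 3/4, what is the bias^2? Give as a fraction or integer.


Total error = bias^2 + variance + irreducible noise. So bias^2 = 97/10 - 7/4 - 3/4 = 36/5.

36/5


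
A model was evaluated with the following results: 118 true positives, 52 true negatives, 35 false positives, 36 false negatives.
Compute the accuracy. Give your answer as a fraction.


Accuracy = (TP + TN) / (TP + TN + FP + FN) = (118 + 52) / 241 = 170/241.

170/241


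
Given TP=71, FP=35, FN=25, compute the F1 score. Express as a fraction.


Precision = 71/106 = 71/106. Recall = 71/96 = 71/96. F1 = 2*P*R/(P+R) = 71/101.

71/101


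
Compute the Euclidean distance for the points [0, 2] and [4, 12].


d = sqrt(sum of squared differences). (0-4)^2=16, (2-12)^2=100. Sum = 116.

sqrt(116)


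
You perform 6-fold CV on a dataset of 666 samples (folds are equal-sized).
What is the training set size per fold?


Each validation fold has 666/6 = 111 samples. Training set = 666 - 111 = 555.

555


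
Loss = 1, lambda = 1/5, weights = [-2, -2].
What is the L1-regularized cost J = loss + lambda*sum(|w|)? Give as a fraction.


L1 norm = sum(|w|) = 4. J = 1 + 1/5 * 4 = 9/5.

9/5


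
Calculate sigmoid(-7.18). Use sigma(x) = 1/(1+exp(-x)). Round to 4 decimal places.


sigma(-7.18) = 1/(1+e^(7.18)) = 1/(1+1312.908258) = 1/1313.908258 = 0.0008.

0.0008


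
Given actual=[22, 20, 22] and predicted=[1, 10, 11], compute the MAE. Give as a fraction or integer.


MAE = (1/3) * (|22-1|=21 + |20-10|=10 + |22-11|=11). Sum = 42. MAE = 14.

14


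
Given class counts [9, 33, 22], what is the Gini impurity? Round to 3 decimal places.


Total = 64. Proportions: 9/64, 33/64, 22/64. sum(p_i^2) = 0.4038. Gini = 1 - 0.4038 = 0.5962, which rounds to 0.596.

0.596


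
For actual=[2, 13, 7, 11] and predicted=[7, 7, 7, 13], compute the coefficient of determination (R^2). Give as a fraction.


Mean(y) = 33/4. SS_res = 65. SS_tot = 283/4. R^2 = 1 - 65/(283/4) = 23/283.

23/283


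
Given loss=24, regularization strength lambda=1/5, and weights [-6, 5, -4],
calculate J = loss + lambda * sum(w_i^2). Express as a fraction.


L2 sq norm = sum(w^2) = 77. J = 24 + 1/5 * 77 = 197/5.

197/5


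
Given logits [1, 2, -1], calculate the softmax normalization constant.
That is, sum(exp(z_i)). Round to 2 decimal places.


Denom = e^1=2.7183 + e^2=7.3891 + e^-1=0.3679. Sum = 10.4753, which rounds to 10.48.

10.48


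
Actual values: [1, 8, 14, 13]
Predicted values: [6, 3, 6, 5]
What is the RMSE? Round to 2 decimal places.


MSE = 44.5000. RMSE = sqrt(44.5000) = 6.67.

6.67


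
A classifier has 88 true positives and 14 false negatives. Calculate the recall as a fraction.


Recall = TP / (TP + FN) = 88 / 102 = 44/51.

44/51


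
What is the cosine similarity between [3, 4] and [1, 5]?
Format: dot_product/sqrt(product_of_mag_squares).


dot = 23. |a|^2 = 25, |b|^2 = 26. cos = 23/sqrt(650).

23/sqrt(650)


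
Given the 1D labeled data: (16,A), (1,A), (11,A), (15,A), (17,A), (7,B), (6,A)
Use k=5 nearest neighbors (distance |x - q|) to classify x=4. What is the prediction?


Distances: |16-4|=12, |1-4|=3, |11-4|=7, |15-4|=11, |17-4|=13, |7-4|=3, |6-4|=2. 5 nearest: (6,A), (1,A), (7,B), (11,A), (15,A). Counts: {'A': 4, 'B': 1}. Majority class: A.

A


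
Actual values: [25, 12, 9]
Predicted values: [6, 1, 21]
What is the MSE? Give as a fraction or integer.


MSE = (1/3) * ((25-6)^2=361 + (12-1)^2=121 + (9-21)^2=144). Sum = 626. MSE = 626/3.

626/3


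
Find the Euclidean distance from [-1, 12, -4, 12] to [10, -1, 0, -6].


d = sqrt(sum of squared differences). (-1-10)^2=121, (12--1)^2=169, (-4-0)^2=16, (12--6)^2=324. Sum = 630.

sqrt(630)


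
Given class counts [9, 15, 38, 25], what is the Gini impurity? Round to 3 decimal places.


Total = 87. Proportions: 9/87, 15/87, 38/87, 25/87. sum(p_i^2) = 0.3138. Gini = 1 - 0.3138 = 0.6862, which rounds to 0.686.

0.686


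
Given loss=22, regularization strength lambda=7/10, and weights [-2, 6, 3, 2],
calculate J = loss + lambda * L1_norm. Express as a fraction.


L1 norm = sum(|w|) = 13. J = 22 + 7/10 * 13 = 311/10.

311/10


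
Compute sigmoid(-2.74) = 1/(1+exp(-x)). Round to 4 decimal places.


sigma(-2.74) = 1/(1+e^(2.74)) = 1/(1+15.486985) = 1/16.486985 = 0.0607.

0.0607


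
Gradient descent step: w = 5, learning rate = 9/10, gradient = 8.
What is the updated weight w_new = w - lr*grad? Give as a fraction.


w_new = 5 - 9/10 * 8 = 5 - 36/5 = -11/5.

-11/5


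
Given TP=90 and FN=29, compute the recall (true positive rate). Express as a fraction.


Recall = TP / (TP + FN) = 90 / 119 = 90/119.

90/119


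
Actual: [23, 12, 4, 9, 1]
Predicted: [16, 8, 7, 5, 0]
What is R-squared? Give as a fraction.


Mean(y) = 49/5. SS_res = 91. SS_tot = 1454/5. R^2 = 1 - 91/(1454/5) = 999/1454.

999/1454


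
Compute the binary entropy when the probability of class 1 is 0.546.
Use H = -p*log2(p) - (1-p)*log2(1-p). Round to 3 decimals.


H = -0.546*log2(0.546) - 0.454*log2(0.454) = 0.994.

0.994


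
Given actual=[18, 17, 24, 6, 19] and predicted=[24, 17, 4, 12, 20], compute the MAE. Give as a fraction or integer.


MAE = (1/5) * (|18-24|=6 + |17-17|=0 + |24-4|=20 + |6-12|=6 + |19-20|=1). Sum = 33. MAE = 33/5.

33/5


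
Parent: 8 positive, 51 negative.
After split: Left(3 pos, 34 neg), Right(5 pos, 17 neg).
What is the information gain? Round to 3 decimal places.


H(parent) = 0.5726. H(left) = 0.4060, H(right) = 0.7732. Weighted = (37/59)*0.4060 + (22/59)*0.7732 = 0.5429. IG = 0.5726 - 0.5429 = 0.0297, which rounds to 0.030.

0.030


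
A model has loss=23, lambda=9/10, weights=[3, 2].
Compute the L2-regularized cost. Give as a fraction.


L2 sq norm = sum(w^2) = 13. J = 23 + 9/10 * 13 = 347/10.

347/10


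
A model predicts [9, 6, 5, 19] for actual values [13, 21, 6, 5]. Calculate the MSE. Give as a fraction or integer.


MSE = (1/4) * ((13-9)^2=16 + (21-6)^2=225 + (6-5)^2=1 + (5-19)^2=196). Sum = 438. MSE = 219/2.

219/2


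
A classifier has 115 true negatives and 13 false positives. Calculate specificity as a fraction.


Specificity = TN / (TN + FP) = 115 / 128 = 115/128.

115/128


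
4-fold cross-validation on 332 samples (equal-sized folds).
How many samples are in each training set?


Each validation fold has 332/4 = 83 samples. Training set = 332 - 83 = 249.

249


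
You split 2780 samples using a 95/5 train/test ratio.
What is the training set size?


Test set = 2780 * 5% = 139. Training set = 2780 - 139 = 2641.

2641


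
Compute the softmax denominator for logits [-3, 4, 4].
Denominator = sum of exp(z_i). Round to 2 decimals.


Denom = e^-3=0.0498 + e^4=54.5982 + e^4=54.5982. Sum = 109.2462, which rounds to 109.25.

109.25


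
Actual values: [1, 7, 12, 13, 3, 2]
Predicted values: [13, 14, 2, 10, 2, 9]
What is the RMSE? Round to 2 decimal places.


MSE = 58.6667. RMSE = sqrt(58.6667) = 7.66.

7.66


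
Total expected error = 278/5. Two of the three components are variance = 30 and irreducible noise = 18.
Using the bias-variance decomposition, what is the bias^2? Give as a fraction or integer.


Total error = bias^2 + variance + irreducible noise. So bias^2 = 278/5 - 30 - 18 = 38/5.

38/5


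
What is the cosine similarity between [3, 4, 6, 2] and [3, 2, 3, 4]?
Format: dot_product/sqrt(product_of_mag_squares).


dot = 43. |a|^2 = 65, |b|^2 = 38. cos = 43/sqrt(2470).

43/sqrt(2470)


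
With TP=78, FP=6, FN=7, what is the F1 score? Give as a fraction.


Precision = 78/84 = 13/14. Recall = 78/85 = 78/85. F1 = 2*P*R/(P+R) = 12/13.

12/13


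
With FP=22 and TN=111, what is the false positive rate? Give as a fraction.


FPR = FP / (FP + TN) = 22 / 133 = 22/133.

22/133


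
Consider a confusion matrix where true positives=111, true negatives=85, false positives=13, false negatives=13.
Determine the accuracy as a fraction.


Accuracy = (TP + TN) / (TP + TN + FP + FN) = (111 + 85) / 222 = 98/111.

98/111


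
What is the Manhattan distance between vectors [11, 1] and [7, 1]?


d = sum of absolute differences: |11-7|=4 + |1-1|=0 = 4.

4


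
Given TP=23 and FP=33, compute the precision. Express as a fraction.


Precision = TP / (TP + FP) = 23 / 56 = 23/56.

23/56


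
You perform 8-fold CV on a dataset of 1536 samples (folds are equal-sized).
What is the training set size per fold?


Each validation fold has 1536/8 = 192 samples. Training set = 1536 - 192 = 1344.

1344


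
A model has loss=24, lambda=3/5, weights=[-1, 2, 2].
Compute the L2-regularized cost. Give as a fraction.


L2 sq norm = sum(w^2) = 9. J = 24 + 3/5 * 9 = 147/5.

147/5


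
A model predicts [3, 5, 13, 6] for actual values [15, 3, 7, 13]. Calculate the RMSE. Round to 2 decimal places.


MSE = 58.2500. RMSE = sqrt(58.2500) = 7.63.

7.63


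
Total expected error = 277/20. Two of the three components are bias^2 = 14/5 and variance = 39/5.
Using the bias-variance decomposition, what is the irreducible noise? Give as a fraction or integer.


Total error = bias^2 + variance + irreducible noise. So irreducible noise = 277/20 - 14/5 - 39/5 = 13/4.

13/4


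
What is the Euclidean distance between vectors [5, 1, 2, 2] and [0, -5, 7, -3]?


d = sqrt(sum of squared differences). (5-0)^2=25, (1--5)^2=36, (2-7)^2=25, (2--3)^2=25. Sum = 111.

sqrt(111)


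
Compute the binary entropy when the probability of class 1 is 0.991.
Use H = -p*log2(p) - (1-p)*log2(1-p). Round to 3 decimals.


H = -0.991*log2(0.991) - 0.009*log2(0.009) = 0.074.

0.074


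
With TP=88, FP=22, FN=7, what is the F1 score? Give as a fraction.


Precision = 88/110 = 4/5. Recall = 88/95 = 88/95. F1 = 2*P*R/(P+R) = 176/205.

176/205


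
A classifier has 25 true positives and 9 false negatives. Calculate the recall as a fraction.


Recall = TP / (TP + FN) = 25 / 34 = 25/34.

25/34


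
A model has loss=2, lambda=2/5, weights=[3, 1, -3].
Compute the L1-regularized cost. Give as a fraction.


L1 norm = sum(|w|) = 7. J = 2 + 2/5 * 7 = 24/5.

24/5


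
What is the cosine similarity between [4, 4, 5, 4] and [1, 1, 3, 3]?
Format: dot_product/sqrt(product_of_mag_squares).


dot = 35. |a|^2 = 73, |b|^2 = 20. cos = 35/sqrt(1460).

35/sqrt(1460)


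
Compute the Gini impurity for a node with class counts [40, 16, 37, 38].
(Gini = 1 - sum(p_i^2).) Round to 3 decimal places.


Total = 131. Proportions: 40/131, 16/131, 37/131, 38/131. sum(p_i^2) = 0.2721. Gini = 1 - 0.2721 = 0.7279, which rounds to 0.728.

0.728


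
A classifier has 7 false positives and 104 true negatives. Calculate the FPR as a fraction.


FPR = FP / (FP + TN) = 7 / 111 = 7/111.

7/111


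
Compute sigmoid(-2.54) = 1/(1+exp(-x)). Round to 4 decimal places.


sigma(-2.54) = 1/(1+e^(2.54)) = 1/(1+12.679671) = 1/13.679671 = 0.0731.

0.0731


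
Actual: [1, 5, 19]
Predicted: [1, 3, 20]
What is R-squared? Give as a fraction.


Mean(y) = 25/3. SS_res = 5. SS_tot = 536/3. R^2 = 1 - 5/(536/3) = 521/536.

521/536


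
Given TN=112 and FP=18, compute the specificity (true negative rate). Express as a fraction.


Specificity = TN / (TN + FP) = 112 / 130 = 56/65.

56/65


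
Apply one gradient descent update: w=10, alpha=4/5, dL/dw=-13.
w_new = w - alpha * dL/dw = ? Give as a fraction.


w_new = 10 - 4/5 * -13 = 10 - -52/5 = 102/5.

102/5


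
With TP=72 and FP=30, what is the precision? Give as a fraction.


Precision = TP / (TP + FP) = 72 / 102 = 12/17.

12/17


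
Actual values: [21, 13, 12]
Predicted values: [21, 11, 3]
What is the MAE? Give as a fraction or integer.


MAE = (1/3) * (|21-21|=0 + |13-11|=2 + |12-3|=9). Sum = 11. MAE = 11/3.

11/3


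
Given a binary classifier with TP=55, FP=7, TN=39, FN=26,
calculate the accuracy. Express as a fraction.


Accuracy = (TP + TN) / (TP + TN + FP + FN) = (55 + 39) / 127 = 94/127.

94/127


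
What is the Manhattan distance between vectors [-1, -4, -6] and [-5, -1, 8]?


d = sum of absolute differences: |-1--5|=4 + |-4--1|=3 + |-6-8|=14 = 21.

21


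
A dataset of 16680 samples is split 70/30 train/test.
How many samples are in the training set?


Test set = 16680 * 30% = 5004. Training set = 16680 - 5004 = 11676.

11676


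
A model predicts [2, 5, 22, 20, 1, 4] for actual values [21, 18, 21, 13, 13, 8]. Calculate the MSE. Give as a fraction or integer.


MSE = (1/6) * ((21-2)^2=361 + (18-5)^2=169 + (21-22)^2=1 + (13-20)^2=49 + (13-1)^2=144 + (8-4)^2=16). Sum = 740. MSE = 370/3.

370/3


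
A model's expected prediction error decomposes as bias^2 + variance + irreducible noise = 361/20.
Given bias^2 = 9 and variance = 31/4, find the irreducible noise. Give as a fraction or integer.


Total error = bias^2 + variance + irreducible noise. So irreducible noise = 361/20 - 9 - 31/4 = 13/10.

13/10


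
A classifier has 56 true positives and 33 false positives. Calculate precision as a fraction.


Precision = TP / (TP + FP) = 56 / 89 = 56/89.

56/89


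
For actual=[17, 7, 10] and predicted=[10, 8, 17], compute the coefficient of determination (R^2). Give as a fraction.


Mean(y) = 34/3. SS_res = 99. SS_tot = 158/3. R^2 = 1 - 99/(158/3) = -139/158.

-139/158


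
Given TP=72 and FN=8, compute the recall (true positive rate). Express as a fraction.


Recall = TP / (TP + FN) = 72 / 80 = 9/10.

9/10


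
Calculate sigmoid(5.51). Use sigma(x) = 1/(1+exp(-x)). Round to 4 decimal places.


sigma(5.51) = 1/(1+e^(-5.51)) = 1/(1+0.004046) = 1/1.004046 = 0.9960.

0.9960


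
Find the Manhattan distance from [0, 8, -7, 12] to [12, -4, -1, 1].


d = sum of absolute differences: |0-12|=12 + |8--4|=12 + |-7--1|=6 + |12-1|=11 = 41.

41


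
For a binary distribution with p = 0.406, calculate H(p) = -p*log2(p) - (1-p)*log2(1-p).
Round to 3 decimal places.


H = -0.406*log2(0.406) - 0.594*log2(0.594) = 0.974.

0.974


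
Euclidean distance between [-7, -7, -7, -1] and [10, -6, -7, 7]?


d = sqrt(sum of squared differences). (-7-10)^2=289, (-7--6)^2=1, (-7--7)^2=0, (-1-7)^2=64. Sum = 354.

sqrt(354)


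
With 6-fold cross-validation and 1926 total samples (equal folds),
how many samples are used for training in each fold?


Each validation fold has 1926/6 = 321 samples. Training set = 1926 - 321 = 1605.

1605


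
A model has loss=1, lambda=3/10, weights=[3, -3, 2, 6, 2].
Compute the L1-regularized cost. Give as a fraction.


L1 norm = sum(|w|) = 16. J = 1 + 3/10 * 16 = 29/5.

29/5


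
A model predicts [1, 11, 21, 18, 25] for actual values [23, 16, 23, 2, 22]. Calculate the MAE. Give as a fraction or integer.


MAE = (1/5) * (|23-1|=22 + |16-11|=5 + |23-21|=2 + |2-18|=16 + |22-25|=3). Sum = 48. MAE = 48/5.

48/5


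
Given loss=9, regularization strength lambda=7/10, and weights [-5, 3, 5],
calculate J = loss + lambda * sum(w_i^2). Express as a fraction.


L2 sq norm = sum(w^2) = 59. J = 9 + 7/10 * 59 = 503/10.

503/10


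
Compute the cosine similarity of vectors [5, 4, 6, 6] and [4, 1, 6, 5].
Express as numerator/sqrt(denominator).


dot = 90. |a|^2 = 113, |b|^2 = 78. cos = 90/sqrt(8814).

90/sqrt(8814)


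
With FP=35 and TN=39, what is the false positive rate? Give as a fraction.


FPR = FP / (FP + TN) = 35 / 74 = 35/74.

35/74


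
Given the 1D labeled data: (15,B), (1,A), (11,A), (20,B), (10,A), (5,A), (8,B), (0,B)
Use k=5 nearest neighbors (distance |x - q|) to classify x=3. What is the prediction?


Distances: |15-3|=12, |1-3|=2, |11-3|=8, |20-3|=17, |10-3|=7, |5-3|=2, |8-3|=5, |0-3|=3. 5 nearest: (1,A), (5,A), (0,B), (8,B), (10,A). Counts: {'A': 3, 'B': 2}. Majority class: A.

A


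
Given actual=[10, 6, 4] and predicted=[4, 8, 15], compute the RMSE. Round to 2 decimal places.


MSE = 53.6667. RMSE = sqrt(53.6667) = 7.33.

7.33


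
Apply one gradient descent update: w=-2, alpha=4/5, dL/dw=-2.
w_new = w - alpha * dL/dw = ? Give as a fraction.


w_new = -2 - 4/5 * -2 = -2 - -8/5 = -2/5.

-2/5


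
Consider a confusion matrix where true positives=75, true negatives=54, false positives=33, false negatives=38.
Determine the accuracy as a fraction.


Accuracy = (TP + TN) / (TP + TN + FP + FN) = (75 + 54) / 200 = 129/200.

129/200


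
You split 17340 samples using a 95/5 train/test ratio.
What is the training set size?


Test set = 17340 * 5% = 867. Training set = 17340 - 867 = 16473.

16473


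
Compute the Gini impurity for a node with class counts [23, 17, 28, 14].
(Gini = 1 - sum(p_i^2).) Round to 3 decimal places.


Total = 82. Proportions: 23/82, 17/82, 28/82, 14/82. sum(p_i^2) = 0.2674. Gini = 1 - 0.2674 = 0.7326, which rounds to 0.733.

0.733


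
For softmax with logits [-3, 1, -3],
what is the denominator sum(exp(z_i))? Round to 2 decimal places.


Denom = e^-3=0.0498 + e^1=2.7183 + e^-3=0.0498. Sum = 2.8179, which rounds to 2.82.

2.82


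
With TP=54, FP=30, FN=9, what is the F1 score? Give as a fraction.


Precision = 54/84 = 9/14. Recall = 54/63 = 6/7. F1 = 2*P*R/(P+R) = 36/49.

36/49


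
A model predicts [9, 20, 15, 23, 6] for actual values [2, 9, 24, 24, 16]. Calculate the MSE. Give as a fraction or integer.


MSE = (1/5) * ((2-9)^2=49 + (9-20)^2=121 + (24-15)^2=81 + (24-23)^2=1 + (16-6)^2=100). Sum = 352. MSE = 352/5.

352/5


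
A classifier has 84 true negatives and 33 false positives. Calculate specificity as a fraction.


Specificity = TN / (TN + FP) = 84 / 117 = 28/39.

28/39


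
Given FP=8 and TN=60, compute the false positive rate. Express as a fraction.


FPR = FP / (FP + TN) = 8 / 68 = 2/17.

2/17


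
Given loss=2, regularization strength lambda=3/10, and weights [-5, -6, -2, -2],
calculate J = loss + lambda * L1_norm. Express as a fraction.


L1 norm = sum(|w|) = 15. J = 2 + 3/10 * 15 = 13/2.

13/2


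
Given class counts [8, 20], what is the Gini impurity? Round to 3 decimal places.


Total = 28. Proportions: 8/28, 20/28. sum(p_i^2) = 0.5918. Gini = 1 - 0.5918 = 0.4082, which rounds to 0.408.

0.408


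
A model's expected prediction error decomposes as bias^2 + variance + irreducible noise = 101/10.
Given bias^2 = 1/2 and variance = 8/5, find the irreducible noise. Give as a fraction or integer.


Total error = bias^2 + variance + irreducible noise. So irreducible noise = 101/10 - 1/2 - 8/5 = 8.

8


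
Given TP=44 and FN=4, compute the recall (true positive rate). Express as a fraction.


Recall = TP / (TP + FN) = 44 / 48 = 11/12.

11/12


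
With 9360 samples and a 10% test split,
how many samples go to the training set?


Test set = 9360 * 10% = 936. Training set = 9360 - 936 = 8424.

8424


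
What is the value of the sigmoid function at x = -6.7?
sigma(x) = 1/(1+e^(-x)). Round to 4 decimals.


sigma(-6.7) = 1/(1+e^(6.7)) = 1/(1+812.405825) = 1/813.405825 = 0.0012.

0.0012


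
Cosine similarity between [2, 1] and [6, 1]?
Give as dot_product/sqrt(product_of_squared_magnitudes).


dot = 13. |a|^2 = 5, |b|^2 = 37. cos = 13/sqrt(185).

13/sqrt(185)


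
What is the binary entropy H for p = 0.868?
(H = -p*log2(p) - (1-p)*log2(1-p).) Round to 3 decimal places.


H = -0.868*log2(0.868) - 0.132*log2(0.132) = 0.563.

0.563


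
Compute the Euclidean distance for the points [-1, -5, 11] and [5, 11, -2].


d = sqrt(sum of squared differences). (-1-5)^2=36, (-5-11)^2=256, (11--2)^2=169. Sum = 461.

sqrt(461)


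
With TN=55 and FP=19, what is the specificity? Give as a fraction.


Specificity = TN / (TN + FP) = 55 / 74 = 55/74.

55/74


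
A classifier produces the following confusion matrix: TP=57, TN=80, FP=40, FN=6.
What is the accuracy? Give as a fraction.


Accuracy = (TP + TN) / (TP + TN + FP + FN) = (57 + 80) / 183 = 137/183.

137/183


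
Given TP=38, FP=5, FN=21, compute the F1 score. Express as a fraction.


Precision = 38/43 = 38/43. Recall = 38/59 = 38/59. F1 = 2*P*R/(P+R) = 38/51.

38/51


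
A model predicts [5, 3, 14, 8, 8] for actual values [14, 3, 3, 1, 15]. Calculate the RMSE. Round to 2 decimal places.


MSE = 60.0000. RMSE = sqrt(60.0000) = 7.75.

7.75


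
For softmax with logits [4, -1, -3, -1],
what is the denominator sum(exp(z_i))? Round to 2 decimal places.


Denom = e^4=54.5982 + e^-1=0.3679 + e^-3=0.0498 + e^-1=0.3679. Sum = 55.3838, which rounds to 55.38.

55.38


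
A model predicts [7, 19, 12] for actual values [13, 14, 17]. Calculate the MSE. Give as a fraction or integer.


MSE = (1/3) * ((13-7)^2=36 + (14-19)^2=25 + (17-12)^2=25). Sum = 86. MSE = 86/3.

86/3


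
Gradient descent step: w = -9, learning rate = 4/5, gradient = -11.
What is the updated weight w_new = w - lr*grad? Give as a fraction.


w_new = -9 - 4/5 * -11 = -9 - -44/5 = -1/5.

-1/5


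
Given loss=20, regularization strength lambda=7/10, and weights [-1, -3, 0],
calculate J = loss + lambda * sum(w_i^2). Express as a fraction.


L2 sq norm = sum(w^2) = 10. J = 20 + 7/10 * 10 = 27.

27


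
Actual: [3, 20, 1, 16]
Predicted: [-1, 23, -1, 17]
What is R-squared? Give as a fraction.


Mean(y) = 10. SS_res = 30. SS_tot = 266. R^2 = 1 - 30/(266) = 118/133.

118/133


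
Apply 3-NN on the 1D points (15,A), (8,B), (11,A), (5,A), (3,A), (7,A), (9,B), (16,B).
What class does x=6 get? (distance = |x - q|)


Distances: |15-6|=9, |8-6|=2, |11-6|=5, |5-6|=1, |3-6|=3, |7-6|=1, |9-6|=3, |16-6|=10. 3 nearest: (5,A), (7,A), (8,B). Counts: {'A': 2, 'B': 1}. Majority class: A.

A


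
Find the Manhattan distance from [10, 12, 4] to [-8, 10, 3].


d = sum of absolute differences: |10--8|=18 + |12-10|=2 + |4-3|=1 = 21.

21


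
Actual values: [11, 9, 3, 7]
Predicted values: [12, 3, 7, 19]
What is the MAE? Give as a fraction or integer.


MAE = (1/4) * (|11-12|=1 + |9-3|=6 + |3-7|=4 + |7-19|=12). Sum = 23. MAE = 23/4.

23/4


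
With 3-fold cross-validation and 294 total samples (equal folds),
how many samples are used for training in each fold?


Each validation fold has 294/3 = 98 samples. Training set = 294 - 98 = 196.

196


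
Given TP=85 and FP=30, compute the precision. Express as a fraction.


Precision = TP / (TP + FP) = 85 / 115 = 17/23.

17/23


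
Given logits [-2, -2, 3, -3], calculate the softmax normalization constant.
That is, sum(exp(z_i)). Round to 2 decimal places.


Denom = e^-2=0.1353 + e^-2=0.1353 + e^3=20.0855 + e^-3=0.0498. Sum = 20.4059, which rounds to 20.41.

20.41


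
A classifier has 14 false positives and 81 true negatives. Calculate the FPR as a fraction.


FPR = FP / (FP + TN) = 14 / 95 = 14/95.

14/95


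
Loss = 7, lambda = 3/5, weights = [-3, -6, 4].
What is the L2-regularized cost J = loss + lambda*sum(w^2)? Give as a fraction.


L2 sq norm = sum(w^2) = 61. J = 7 + 3/5 * 61 = 218/5.

218/5


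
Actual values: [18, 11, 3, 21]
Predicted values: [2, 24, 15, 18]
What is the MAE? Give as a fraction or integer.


MAE = (1/4) * (|18-2|=16 + |11-24|=13 + |3-15|=12 + |21-18|=3). Sum = 44. MAE = 11.

11


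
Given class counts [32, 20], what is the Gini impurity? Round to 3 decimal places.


Total = 52. Proportions: 32/52, 20/52. sum(p_i^2) = 0.5266. Gini = 1 - 0.5266 = 0.4734, which rounds to 0.473.

0.473


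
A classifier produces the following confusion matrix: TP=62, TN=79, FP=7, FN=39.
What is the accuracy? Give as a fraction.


Accuracy = (TP + TN) / (TP + TN + FP + FN) = (62 + 79) / 187 = 141/187.

141/187


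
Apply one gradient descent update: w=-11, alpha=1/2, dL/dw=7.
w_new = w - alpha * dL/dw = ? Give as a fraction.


w_new = -11 - 1/2 * 7 = -11 - 7/2 = -29/2.

-29/2


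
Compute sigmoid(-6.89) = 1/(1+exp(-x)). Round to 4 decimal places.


sigma(-6.89) = 1/(1+e^(6.89)) = 1/(1+982.401417) = 1/983.401417 = 0.0010.

0.0010


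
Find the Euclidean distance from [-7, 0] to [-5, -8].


d = sqrt(sum of squared differences). (-7--5)^2=4, (0--8)^2=64. Sum = 68.

sqrt(68)


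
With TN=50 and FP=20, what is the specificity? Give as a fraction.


Specificity = TN / (TN + FP) = 50 / 70 = 5/7.

5/7


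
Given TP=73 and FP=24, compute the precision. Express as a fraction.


Precision = TP / (TP + FP) = 73 / 97 = 73/97.

73/97


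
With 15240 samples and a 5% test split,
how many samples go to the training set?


Test set = 15240 * 5% = 762. Training set = 15240 - 762 = 14478.

14478


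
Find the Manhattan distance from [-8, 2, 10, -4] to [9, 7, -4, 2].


d = sum of absolute differences: |-8-9|=17 + |2-7|=5 + |10--4|=14 + |-4-2|=6 = 42.

42


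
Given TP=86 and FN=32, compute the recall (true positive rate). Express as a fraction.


Recall = TP / (TP + FN) = 86 / 118 = 43/59.

43/59


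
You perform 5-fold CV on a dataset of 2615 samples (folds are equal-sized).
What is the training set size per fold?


Each validation fold has 2615/5 = 523 samples. Training set = 2615 - 523 = 2092.

2092


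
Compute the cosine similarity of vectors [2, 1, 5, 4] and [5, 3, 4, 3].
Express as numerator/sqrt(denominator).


dot = 45. |a|^2 = 46, |b|^2 = 59. cos = 45/sqrt(2714).

45/sqrt(2714)


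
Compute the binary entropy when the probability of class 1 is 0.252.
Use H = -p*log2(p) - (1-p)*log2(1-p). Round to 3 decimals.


H = -0.252*log2(0.252) - 0.748*log2(0.748) = 0.814.

0.814


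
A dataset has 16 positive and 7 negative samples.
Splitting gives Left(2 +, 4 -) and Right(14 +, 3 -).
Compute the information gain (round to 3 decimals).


H(parent) = 0.8865. H(left) = 0.9183, H(right) = 0.6723. Weighted = (6/23)*0.9183 + (17/23)*0.6723 = 0.7365. IG = 0.8865 - 0.7365 = 0.1500, which rounds to 0.150.

0.150


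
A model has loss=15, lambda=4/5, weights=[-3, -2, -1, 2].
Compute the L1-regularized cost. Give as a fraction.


L1 norm = sum(|w|) = 8. J = 15 + 4/5 * 8 = 107/5.

107/5


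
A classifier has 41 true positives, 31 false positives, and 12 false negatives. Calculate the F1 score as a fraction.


Precision = 41/72 = 41/72. Recall = 41/53 = 41/53. F1 = 2*P*R/(P+R) = 82/125.

82/125


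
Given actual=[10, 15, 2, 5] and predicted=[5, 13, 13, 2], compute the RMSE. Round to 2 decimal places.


MSE = 39.7500. RMSE = sqrt(39.7500) = 6.30.

6.30


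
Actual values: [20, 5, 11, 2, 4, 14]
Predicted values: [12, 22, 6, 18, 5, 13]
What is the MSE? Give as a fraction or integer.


MSE = (1/6) * ((20-12)^2=64 + (5-22)^2=289 + (11-6)^2=25 + (2-18)^2=256 + (4-5)^2=1 + (14-13)^2=1). Sum = 636. MSE = 106.

106


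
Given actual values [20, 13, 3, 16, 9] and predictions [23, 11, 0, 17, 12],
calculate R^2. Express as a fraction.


Mean(y) = 61/5. SS_res = 32. SS_tot = 854/5. R^2 = 1 - 32/(854/5) = 347/427.

347/427


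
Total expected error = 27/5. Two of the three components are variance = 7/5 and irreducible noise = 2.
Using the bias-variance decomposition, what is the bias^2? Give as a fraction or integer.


Total error = bias^2 + variance + irreducible noise. So bias^2 = 27/5 - 7/5 - 2 = 2.

2


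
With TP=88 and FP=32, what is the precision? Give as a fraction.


Precision = TP / (TP + FP) = 88 / 120 = 11/15.

11/15


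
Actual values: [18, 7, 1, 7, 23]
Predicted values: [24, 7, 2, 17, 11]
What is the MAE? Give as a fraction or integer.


MAE = (1/5) * (|18-24|=6 + |7-7|=0 + |1-2|=1 + |7-17|=10 + |23-11|=12). Sum = 29. MAE = 29/5.

29/5


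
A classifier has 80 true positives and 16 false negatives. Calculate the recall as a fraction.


Recall = TP / (TP + FN) = 80 / 96 = 5/6.

5/6


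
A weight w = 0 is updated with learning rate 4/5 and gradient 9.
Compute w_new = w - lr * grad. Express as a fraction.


w_new = 0 - 4/5 * 9 = 0 - 36/5 = -36/5.

-36/5


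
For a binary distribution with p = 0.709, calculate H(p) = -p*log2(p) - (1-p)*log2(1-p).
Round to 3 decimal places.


H = -0.709*log2(0.709) - 0.291*log2(0.291) = 0.870.

0.870


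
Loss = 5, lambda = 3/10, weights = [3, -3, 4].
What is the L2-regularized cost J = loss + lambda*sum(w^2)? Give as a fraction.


L2 sq norm = sum(w^2) = 34. J = 5 + 3/10 * 34 = 76/5.

76/5


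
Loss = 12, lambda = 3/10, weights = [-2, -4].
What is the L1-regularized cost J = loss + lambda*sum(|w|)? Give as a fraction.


L1 norm = sum(|w|) = 6. J = 12 + 3/10 * 6 = 69/5.

69/5


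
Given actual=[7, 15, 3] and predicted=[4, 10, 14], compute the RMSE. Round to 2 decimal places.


MSE = 51.6667. RMSE = sqrt(51.6667) = 7.19.

7.19


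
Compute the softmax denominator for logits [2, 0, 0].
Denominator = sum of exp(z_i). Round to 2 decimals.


Denom = e^2=7.3891 + e^0=1.0000 + e^0=1.0000. Sum = 9.3891, which rounds to 9.39.

9.39


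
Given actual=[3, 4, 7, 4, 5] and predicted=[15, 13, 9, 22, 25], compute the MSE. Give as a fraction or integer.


MSE = (1/5) * ((3-15)^2=144 + (4-13)^2=81 + (7-9)^2=4 + (4-22)^2=324 + (5-25)^2=400). Sum = 953. MSE = 953/5.

953/5


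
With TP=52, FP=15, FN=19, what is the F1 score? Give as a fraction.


Precision = 52/67 = 52/67. Recall = 52/71 = 52/71. F1 = 2*P*R/(P+R) = 52/69.

52/69


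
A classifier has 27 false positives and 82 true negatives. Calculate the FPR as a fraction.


FPR = FP / (FP + TN) = 27 / 109 = 27/109.

27/109


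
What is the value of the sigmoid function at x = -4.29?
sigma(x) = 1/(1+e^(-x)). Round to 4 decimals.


sigma(-4.29) = 1/(1+e^(4.29)) = 1/(1+72.966468) = 1/73.966468 = 0.0135.

0.0135


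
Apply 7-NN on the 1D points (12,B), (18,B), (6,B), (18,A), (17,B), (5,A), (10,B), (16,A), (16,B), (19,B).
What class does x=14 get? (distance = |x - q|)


Distances: |12-14|=2, |18-14|=4, |6-14|=8, |18-14|=4, |17-14|=3, |5-14|=9, |10-14|=4, |16-14|=2, |16-14|=2, |19-14|=5. 7 nearest: (16,A), (12,B), (16,B), (17,B), (18,A), (18,B), (10,B). Counts: {'A': 2, 'B': 5}. Majority class: B.

B


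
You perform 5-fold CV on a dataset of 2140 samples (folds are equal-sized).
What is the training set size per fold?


Each validation fold has 2140/5 = 428 samples. Training set = 2140 - 428 = 1712.

1712


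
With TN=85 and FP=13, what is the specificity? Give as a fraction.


Specificity = TN / (TN + FP) = 85 / 98 = 85/98.

85/98


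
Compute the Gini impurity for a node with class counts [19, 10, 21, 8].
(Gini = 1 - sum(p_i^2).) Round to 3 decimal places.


Total = 58. Proportions: 19/58, 10/58, 21/58, 8/58. sum(p_i^2) = 0.2872. Gini = 1 - 0.2872 = 0.7128, which rounds to 0.713.

0.713


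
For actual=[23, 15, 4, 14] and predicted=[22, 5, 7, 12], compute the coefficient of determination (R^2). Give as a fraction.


Mean(y) = 14. SS_res = 114. SS_tot = 182. R^2 = 1 - 114/(182) = 34/91.

34/91


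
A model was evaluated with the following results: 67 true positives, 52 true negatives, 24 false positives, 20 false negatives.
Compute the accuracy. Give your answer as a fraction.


Accuracy = (TP + TN) / (TP + TN + FP + FN) = (67 + 52) / 163 = 119/163.

119/163


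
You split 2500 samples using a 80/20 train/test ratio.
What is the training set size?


Test set = 2500 * 20% = 500. Training set = 2500 - 500 = 2000.

2000


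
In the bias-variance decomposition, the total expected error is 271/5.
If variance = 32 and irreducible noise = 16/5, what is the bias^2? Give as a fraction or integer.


Total error = bias^2 + variance + irreducible noise. So bias^2 = 271/5 - 32 - 16/5 = 19.

19


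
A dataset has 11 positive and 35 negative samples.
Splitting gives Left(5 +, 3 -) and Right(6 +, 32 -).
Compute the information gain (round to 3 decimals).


H(parent) = 0.7936. H(left) = 0.9544, H(right) = 0.6292. Weighted = (8/46)*0.9544 + (38/46)*0.6292 = 0.6858. IG = 0.7936 - 0.6858 = 0.1078, which rounds to 0.108.

0.108


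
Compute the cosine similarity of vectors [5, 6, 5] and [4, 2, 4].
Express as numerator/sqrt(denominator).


dot = 52. |a|^2 = 86, |b|^2 = 36. cos = 52/sqrt(3096).

52/sqrt(3096)


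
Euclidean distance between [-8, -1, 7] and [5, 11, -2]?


d = sqrt(sum of squared differences). (-8-5)^2=169, (-1-11)^2=144, (7--2)^2=81. Sum = 394.

sqrt(394)


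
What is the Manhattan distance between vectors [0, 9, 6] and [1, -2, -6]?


d = sum of absolute differences: |0-1|=1 + |9--2|=11 + |6--6|=12 = 24.

24


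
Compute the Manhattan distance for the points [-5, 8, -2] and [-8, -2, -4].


d = sum of absolute differences: |-5--8|=3 + |8--2|=10 + |-2--4|=2 = 15.

15


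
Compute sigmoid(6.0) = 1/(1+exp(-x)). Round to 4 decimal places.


sigma(6.0) = 1/(1+e^(-6.0)) = 1/(1+0.002479) = 1/1.002479 = 0.9975.

0.9975


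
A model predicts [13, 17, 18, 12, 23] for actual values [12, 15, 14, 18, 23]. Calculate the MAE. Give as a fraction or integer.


MAE = (1/5) * (|12-13|=1 + |15-17|=2 + |14-18|=4 + |18-12|=6 + |23-23|=0). Sum = 13. MAE = 13/5.

13/5


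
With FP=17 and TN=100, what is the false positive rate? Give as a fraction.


FPR = FP / (FP + TN) = 17 / 117 = 17/117.

17/117


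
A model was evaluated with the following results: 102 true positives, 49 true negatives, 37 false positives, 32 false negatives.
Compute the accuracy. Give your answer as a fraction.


Accuracy = (TP + TN) / (TP + TN + FP + FN) = (102 + 49) / 220 = 151/220.

151/220


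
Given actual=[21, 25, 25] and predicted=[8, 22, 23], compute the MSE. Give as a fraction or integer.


MSE = (1/3) * ((21-8)^2=169 + (25-22)^2=9 + (25-23)^2=4). Sum = 182. MSE = 182/3.

182/3


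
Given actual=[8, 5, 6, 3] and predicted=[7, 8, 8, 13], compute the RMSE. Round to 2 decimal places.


MSE = 28.5000. RMSE = sqrt(28.5000) = 5.34.

5.34


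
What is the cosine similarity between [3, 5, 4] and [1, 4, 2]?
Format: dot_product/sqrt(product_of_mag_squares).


dot = 31. |a|^2 = 50, |b|^2 = 21. cos = 31/sqrt(1050).

31/sqrt(1050)


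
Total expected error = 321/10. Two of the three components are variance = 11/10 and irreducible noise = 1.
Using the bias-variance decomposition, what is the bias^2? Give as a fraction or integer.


Total error = bias^2 + variance + irreducible noise. So bias^2 = 321/10 - 11/10 - 1 = 30.

30


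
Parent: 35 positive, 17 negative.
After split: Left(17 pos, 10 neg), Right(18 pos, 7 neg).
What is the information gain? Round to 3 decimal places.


H(parent) = 0.9118. H(left) = 0.9510, H(right) = 0.8555. Weighted = (27/52)*0.9510 + (25/52)*0.8555 = 0.9051. IG = 0.9118 - 0.9051 = 0.0067, which rounds to 0.007.

0.007


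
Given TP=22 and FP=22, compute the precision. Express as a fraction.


Precision = TP / (TP + FP) = 22 / 44 = 1/2.

1/2


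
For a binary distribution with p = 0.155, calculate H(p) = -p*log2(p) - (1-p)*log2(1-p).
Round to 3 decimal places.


H = -0.155*log2(0.155) - 0.845*log2(0.845) = 0.622.

0.622


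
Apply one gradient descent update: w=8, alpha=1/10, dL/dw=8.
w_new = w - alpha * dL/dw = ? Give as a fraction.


w_new = 8 - 1/10 * 8 = 8 - 4/5 = 36/5.

36/5


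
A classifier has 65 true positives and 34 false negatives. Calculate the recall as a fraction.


Recall = TP / (TP + FN) = 65 / 99 = 65/99.

65/99


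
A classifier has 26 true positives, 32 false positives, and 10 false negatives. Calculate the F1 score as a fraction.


Precision = 26/58 = 13/29. Recall = 26/36 = 13/18. F1 = 2*P*R/(P+R) = 26/47.

26/47


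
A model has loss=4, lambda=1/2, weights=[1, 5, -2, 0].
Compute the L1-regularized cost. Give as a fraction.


L1 norm = sum(|w|) = 8. J = 4 + 1/2 * 8 = 8.

8


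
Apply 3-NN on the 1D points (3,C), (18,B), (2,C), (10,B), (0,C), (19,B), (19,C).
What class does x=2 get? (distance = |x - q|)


Distances: |3-2|=1, |18-2|=16, |2-2|=0, |10-2|=8, |0-2|=2, |19-2|=17, |19-2|=17. 3 nearest: (2,C), (3,C), (0,C). Counts: {'C': 3}. Majority class: C.

C


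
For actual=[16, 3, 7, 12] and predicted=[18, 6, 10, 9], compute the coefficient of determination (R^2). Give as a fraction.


Mean(y) = 19/2. SS_res = 31. SS_tot = 97. R^2 = 1 - 31/(97) = 66/97.

66/97


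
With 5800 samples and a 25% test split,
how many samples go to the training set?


Test set = 5800 * 25% = 1450. Training set = 5800 - 1450 = 4350.

4350


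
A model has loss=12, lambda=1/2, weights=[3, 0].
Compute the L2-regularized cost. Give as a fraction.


L2 sq norm = sum(w^2) = 9. J = 12 + 1/2 * 9 = 33/2.

33/2


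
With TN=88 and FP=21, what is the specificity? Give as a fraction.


Specificity = TN / (TN + FP) = 88 / 109 = 88/109.

88/109


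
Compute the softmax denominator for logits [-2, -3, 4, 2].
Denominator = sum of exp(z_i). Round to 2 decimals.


Denom = e^-2=0.1353 + e^-3=0.0498 + e^4=54.5982 + e^2=7.3891. Sum = 62.1724, which rounds to 62.17.

62.17


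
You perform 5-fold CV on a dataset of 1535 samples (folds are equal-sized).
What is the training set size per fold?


Each validation fold has 1535/5 = 307 samples. Training set = 1535 - 307 = 1228.

1228


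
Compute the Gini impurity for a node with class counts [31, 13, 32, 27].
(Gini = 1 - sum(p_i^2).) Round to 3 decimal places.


Total = 103. Proportions: 31/103, 13/103, 32/103, 27/103. sum(p_i^2) = 0.2718. Gini = 1 - 0.2718 = 0.7282, which rounds to 0.728.

0.728


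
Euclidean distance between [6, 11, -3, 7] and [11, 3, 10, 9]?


d = sqrt(sum of squared differences). (6-11)^2=25, (11-3)^2=64, (-3-10)^2=169, (7-9)^2=4. Sum = 262.

sqrt(262)


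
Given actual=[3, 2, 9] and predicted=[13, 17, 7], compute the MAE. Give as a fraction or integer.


MAE = (1/3) * (|3-13|=10 + |2-17|=15 + |9-7|=2). Sum = 27. MAE = 9.

9


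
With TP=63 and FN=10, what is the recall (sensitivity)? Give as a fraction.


Recall = TP / (TP + FN) = 63 / 73 = 63/73.

63/73


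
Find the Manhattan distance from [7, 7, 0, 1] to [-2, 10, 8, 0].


d = sum of absolute differences: |7--2|=9 + |7-10|=3 + |0-8|=8 + |1-0|=1 = 21.

21


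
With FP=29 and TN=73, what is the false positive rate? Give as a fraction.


FPR = FP / (FP + TN) = 29 / 102 = 29/102.

29/102


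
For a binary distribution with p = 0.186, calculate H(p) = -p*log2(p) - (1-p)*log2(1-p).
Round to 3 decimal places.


H = -0.186*log2(0.186) - 0.814*log2(0.814) = 0.693.

0.693
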